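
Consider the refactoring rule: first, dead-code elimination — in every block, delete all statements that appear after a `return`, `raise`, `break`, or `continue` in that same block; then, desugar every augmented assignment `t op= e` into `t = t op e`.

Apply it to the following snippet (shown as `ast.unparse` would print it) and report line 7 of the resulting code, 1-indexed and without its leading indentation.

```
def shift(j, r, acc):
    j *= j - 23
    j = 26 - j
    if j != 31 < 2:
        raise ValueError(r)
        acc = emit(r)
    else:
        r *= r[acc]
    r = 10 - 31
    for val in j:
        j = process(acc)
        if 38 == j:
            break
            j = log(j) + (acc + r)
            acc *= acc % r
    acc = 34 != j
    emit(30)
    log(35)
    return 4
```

Transformed code:
def shift(j, r, acc):
    j = j * (j - 23)
    j = 26 - j
    if j != 31 < 2:
        raise ValueError(r)
    else:
        r = r * r[acc]
    r = 10 - 31
    for val in j:
        j = process(acc)
        if 38 == j:
            break
    acc = 34 != j
    emit(30)
    log(35)
    return 4

r = r * r[acc]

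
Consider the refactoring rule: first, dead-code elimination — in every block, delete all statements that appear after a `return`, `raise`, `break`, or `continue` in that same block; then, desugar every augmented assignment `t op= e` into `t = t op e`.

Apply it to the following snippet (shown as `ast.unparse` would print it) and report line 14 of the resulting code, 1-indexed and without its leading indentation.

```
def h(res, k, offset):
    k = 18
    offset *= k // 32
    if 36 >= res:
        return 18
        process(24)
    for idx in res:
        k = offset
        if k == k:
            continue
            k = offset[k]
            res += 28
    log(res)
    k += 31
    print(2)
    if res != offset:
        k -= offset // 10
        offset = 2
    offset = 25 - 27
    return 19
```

Transformed code:
def h(res, k, offset):
    k = 18
    offset = offset * (k // 32)
    if 36 >= res:
        return 18
    for idx in res:
        k = offset
        if k == k:
            continue
    log(res)
    k = k + 31
    print(2)
    if res != offset:
        k = k - offset // 10
        offset = 2
    offset = 25 - 27
    return 19

k = k - offset // 10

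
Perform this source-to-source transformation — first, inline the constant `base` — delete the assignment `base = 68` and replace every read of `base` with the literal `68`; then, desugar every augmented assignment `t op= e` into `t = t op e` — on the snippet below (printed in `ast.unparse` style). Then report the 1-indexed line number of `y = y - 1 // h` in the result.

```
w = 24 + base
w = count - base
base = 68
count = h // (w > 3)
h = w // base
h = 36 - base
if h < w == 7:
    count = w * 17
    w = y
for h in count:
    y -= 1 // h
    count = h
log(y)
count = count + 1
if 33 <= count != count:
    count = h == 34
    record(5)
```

Transformed code:
w = 24 + 68
w = count - 68
count = h // (w > 3)
h = w // 68
h = 36 - 68
if h < w == 7:
    count = w * 17
    w = y
for h in count:
    y = y - 1 // h
    count = h
log(y)
count = count + 1
if 33 <= count != count:
    count = h == 34
    record(5)

10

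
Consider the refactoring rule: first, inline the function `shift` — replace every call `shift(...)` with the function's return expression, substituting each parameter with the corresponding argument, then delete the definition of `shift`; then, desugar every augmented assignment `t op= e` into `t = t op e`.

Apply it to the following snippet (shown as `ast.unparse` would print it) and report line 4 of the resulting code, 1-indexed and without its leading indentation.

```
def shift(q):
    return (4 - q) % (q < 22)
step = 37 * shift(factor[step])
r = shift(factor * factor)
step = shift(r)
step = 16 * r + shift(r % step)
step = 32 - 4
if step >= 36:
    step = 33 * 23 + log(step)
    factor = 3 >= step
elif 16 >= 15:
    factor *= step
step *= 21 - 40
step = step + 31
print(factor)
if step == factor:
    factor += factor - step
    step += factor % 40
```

Transformed code:
step = 37 * ((4 - factor[step]) % (factor[step] < 22))
r = (4 - factor * factor) % (factor * factor < 22)
step = (4 - r) % (r < 22)
step = 16 * r + (4 - r % step) % (r % step < 22)
step = 32 - 4
if step >= 36:
    step = 33 * 23 + log(step)
    factor = 3 >= step
elif 16 >= 15:
    factor = factor * step
step = step * (21 - 40)
step = step + 31
print(factor)
if step == factor:
    factor = factor + (factor - step)
    step = step + factor % 40

step = 16 * r + (4 - r % step) % (r % step < 22)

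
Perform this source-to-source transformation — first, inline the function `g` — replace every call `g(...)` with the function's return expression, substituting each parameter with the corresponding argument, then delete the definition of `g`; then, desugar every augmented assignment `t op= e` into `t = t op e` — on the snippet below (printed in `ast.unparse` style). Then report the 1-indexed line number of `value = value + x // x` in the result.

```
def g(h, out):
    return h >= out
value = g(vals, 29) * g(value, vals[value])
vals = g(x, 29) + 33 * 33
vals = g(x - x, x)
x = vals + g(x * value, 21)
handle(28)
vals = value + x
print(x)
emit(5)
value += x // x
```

9

Transformed code:
value = (vals >= 29) * (value >= vals[value])
vals = (x >= 29) + 33 * 33
vals = x - x >= x
x = vals + (x * value >= 21)
handle(28)
vals = value + x
print(x)
emit(5)
value = value + x // x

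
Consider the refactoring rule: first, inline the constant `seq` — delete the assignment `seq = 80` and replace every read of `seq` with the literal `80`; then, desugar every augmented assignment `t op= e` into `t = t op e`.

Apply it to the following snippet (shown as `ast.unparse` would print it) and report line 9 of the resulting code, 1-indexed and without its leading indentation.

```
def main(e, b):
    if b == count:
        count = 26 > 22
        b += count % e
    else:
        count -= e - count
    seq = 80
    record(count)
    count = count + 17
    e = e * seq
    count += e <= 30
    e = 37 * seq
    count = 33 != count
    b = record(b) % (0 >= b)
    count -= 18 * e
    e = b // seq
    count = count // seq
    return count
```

e = e * 80

Transformed code:
def main(e, b):
    if b == count:
        count = 26 > 22
        b = b + count % e
    else:
        count = count - (e - count)
    record(count)
    count = count + 17
    e = e * 80
    count = count + (e <= 30)
    e = 37 * 80
    count = 33 != count
    b = record(b) % (0 >= b)
    count = count - 18 * e
    e = b // 80
    count = count // 80
    return count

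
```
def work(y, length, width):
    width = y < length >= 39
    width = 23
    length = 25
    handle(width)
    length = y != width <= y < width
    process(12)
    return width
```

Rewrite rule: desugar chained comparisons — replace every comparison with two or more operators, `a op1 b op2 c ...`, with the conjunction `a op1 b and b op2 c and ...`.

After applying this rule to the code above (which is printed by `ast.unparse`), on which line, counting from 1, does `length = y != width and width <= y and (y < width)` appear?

6

Transformed code:
def work(y, length, width):
    width = y < length and length >= 39
    width = 23
    length = 25
    handle(width)
    length = y != width and width <= y and (y < width)
    process(12)
    return width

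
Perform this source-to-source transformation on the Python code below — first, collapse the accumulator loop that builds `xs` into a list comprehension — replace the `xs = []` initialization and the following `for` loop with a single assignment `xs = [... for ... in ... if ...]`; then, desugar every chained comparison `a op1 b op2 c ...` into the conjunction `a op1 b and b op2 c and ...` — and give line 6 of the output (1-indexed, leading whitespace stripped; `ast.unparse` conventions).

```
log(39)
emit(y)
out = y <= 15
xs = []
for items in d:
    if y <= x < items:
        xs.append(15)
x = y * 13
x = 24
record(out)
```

x = 24

Transformed code:
log(39)
emit(y)
out = y <= 15
xs = [15 for items in d if y <= x and x < items]
x = y * 13
x = 24
record(out)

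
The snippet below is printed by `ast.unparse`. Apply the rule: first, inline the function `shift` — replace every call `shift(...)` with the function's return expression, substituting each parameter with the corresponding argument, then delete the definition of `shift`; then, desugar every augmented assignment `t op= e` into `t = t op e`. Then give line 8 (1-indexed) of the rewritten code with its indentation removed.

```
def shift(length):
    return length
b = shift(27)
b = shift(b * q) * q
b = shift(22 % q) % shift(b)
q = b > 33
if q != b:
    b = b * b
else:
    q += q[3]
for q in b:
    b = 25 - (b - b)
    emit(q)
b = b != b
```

q = q + q[3]

Transformed code:
b = 27
b = b * q * q
b = 22 % q % b
q = b > 33
if q != b:
    b = b * b
else:
    q = q + q[3]
for q in b:
    b = 25 - (b - b)
    emit(q)
b = b != b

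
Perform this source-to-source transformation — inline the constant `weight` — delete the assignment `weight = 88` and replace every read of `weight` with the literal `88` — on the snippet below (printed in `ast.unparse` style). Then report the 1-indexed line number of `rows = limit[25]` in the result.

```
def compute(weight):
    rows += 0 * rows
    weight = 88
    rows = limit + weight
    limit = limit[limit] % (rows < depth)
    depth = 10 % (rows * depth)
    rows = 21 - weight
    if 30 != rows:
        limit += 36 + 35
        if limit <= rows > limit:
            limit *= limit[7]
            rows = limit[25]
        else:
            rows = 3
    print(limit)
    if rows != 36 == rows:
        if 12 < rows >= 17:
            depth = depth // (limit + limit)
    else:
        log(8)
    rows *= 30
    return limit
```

11

Transformed code:
def compute(weight):
    rows += 0 * rows
    rows = limit + 88
    limit = limit[limit] % (rows < depth)
    depth = 10 % (rows * depth)
    rows = 21 - 88
    if 30 != rows:
        limit += 36 + 35
        if limit <= rows > limit:
            limit *= limit[7]
            rows = limit[25]
        else:
            rows = 3
    print(limit)
    if rows != 36 == rows:
        if 12 < rows >= 17:
            depth = depth // (limit + limit)
    else:
        log(8)
    rows *= 30
    return limit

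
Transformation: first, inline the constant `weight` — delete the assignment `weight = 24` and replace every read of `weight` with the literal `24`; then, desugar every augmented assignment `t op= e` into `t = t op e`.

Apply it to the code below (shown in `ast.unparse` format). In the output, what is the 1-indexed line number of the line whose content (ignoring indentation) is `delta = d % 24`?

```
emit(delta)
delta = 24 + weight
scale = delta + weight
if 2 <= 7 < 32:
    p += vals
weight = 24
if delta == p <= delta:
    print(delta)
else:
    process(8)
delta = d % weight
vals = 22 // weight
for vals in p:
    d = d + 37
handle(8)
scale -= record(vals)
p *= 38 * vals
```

10

Transformed code:
emit(delta)
delta = 24 + 24
scale = delta + 24
if 2 <= 7 < 32:
    p = p + vals
if delta == p <= delta:
    print(delta)
else:
    process(8)
delta = d % 24
vals = 22 // 24
for vals in p:
    d = d + 37
handle(8)
scale = scale - record(vals)
p = p * (38 * vals)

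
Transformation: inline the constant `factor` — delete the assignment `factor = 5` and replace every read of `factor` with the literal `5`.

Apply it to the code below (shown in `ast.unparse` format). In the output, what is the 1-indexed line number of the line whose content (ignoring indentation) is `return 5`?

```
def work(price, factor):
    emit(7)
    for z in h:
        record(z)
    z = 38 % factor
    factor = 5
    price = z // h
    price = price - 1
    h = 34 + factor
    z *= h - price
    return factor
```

10

Transformed code:
def work(price, factor):
    emit(7)
    for z in h:
        record(z)
    z = 38 % 5
    price = z // h
    price = price - 1
    h = 34 + 5
    z *= h - price
    return 5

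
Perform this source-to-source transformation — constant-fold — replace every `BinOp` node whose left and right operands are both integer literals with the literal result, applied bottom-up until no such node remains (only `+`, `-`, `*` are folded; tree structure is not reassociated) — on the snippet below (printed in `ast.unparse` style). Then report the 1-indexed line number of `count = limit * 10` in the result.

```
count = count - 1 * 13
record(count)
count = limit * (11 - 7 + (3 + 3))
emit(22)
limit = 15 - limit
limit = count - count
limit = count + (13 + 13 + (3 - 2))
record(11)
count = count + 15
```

Transformed code:
count = count - 13
record(count)
count = limit * 10
emit(22)
limit = 15 - limit
limit = count - count
limit = count + 27
record(11)
count = count + 15

3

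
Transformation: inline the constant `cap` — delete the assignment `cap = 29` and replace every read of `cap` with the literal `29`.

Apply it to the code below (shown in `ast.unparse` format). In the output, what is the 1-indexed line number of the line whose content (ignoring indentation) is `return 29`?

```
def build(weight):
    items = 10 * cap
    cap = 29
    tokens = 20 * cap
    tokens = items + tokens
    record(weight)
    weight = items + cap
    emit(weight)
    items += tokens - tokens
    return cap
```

9

Transformed code:
def build(weight):
    items = 10 * 29
    tokens = 20 * 29
    tokens = items + tokens
    record(weight)
    weight = items + 29
    emit(weight)
    items += tokens - tokens
    return 29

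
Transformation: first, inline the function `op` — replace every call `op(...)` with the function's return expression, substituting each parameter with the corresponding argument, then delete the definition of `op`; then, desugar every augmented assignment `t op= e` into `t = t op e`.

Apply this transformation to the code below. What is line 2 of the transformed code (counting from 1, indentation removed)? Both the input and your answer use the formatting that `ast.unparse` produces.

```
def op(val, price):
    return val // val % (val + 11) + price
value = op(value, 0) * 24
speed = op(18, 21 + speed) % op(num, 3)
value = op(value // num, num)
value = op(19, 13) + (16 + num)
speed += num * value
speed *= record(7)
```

speed = (18 // 18 % (18 + 11) + (21 + speed)) % (num // num % (num + 11) + 3)

Transformed code:
value = (value // value % (value + 11) + 0) * 24
speed = (18 // 18 % (18 + 11) + (21 + speed)) % (num // num % (num + 11) + 3)
value = value // num // (value // num) % (value // num + 11) + num
value = 19 // 19 % (19 + 11) + 13 + (16 + num)
speed = speed + num * value
speed = speed * record(7)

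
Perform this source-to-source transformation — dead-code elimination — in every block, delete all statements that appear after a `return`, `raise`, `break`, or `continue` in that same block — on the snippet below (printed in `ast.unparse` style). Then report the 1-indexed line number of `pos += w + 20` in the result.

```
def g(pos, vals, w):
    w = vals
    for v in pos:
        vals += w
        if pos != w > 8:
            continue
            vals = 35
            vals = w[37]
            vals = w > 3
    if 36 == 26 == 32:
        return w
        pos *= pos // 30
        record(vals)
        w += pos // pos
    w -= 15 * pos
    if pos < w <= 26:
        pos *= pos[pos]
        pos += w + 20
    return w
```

12

Transformed code:
def g(pos, vals, w):
    w = vals
    for v in pos:
        vals += w
        if pos != w > 8:
            continue
    if 36 == 26 == 32:
        return w
    w -= 15 * pos
    if pos < w <= 26:
        pos *= pos[pos]
        pos += w + 20
    return w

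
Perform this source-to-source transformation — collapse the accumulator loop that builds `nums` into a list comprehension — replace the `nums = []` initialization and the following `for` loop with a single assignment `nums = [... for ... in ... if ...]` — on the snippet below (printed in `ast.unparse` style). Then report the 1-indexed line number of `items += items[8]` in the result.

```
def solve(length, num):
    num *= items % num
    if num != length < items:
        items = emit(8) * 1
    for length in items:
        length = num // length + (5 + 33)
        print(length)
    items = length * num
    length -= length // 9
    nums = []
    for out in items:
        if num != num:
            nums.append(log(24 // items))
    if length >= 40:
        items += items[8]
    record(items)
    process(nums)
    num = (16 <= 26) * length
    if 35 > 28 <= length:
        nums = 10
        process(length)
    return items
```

12

Transformed code:
def solve(length, num):
    num *= items % num
    if num != length < items:
        items = emit(8) * 1
    for length in items:
        length = num // length + (5 + 33)
        print(length)
    items = length * num
    length -= length // 9
    nums = [log(24 // items) for out in items if num != num]
    if length >= 40:
        items += items[8]
    record(items)
    process(nums)
    num = (16 <= 26) * length
    if 35 > 28 <= length:
        nums = 10
        process(length)
    return items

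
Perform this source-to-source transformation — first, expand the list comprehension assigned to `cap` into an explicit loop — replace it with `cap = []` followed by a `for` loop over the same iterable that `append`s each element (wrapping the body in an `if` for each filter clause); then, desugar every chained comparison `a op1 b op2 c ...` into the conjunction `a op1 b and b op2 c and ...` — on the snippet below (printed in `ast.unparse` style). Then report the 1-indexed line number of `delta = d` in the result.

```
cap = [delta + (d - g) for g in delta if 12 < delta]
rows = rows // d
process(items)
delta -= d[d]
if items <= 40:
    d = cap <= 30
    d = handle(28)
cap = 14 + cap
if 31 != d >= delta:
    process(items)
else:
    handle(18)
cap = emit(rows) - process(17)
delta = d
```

17

Transformed code:
cap = []
for g in delta:
    if 12 < delta:
        cap.append(delta + (d - g))
rows = rows // d
process(items)
delta -= d[d]
if items <= 40:
    d = cap <= 30
    d = handle(28)
cap = 14 + cap
if 31 != d and d >= delta:
    process(items)
else:
    handle(18)
cap = emit(rows) - process(17)
delta = d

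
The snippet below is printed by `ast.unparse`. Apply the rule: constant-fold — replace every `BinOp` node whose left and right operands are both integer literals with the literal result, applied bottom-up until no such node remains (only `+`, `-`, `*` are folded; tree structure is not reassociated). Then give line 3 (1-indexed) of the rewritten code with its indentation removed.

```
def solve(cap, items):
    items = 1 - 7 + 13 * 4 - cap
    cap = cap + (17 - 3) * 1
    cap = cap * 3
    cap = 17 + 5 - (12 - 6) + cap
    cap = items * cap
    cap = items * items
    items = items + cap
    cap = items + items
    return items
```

Transformed code:
def solve(cap, items):
    items = 46 - cap
    cap = cap + 14
    cap = cap * 3
    cap = 16 + cap
    cap = items * cap
    cap = items * items
    items = items + cap
    cap = items + items
    return items

cap = cap + 14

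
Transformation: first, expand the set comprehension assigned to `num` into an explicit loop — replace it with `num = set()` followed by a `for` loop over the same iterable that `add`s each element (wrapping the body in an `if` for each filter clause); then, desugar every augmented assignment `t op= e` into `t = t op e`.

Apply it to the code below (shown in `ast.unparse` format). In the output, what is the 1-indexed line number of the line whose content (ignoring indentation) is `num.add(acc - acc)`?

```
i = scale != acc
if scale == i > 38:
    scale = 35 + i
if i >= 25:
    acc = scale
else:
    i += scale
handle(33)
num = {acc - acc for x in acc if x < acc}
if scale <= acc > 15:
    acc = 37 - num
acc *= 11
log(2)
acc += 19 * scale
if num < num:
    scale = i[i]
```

12

Transformed code:
i = scale != acc
if scale == i > 38:
    scale = 35 + i
if i >= 25:
    acc = scale
else:
    i = i + scale
handle(33)
num = set()
for x in acc:
    if x < acc:
        num.add(acc - acc)
if scale <= acc > 15:
    acc = 37 - num
acc = acc * 11
log(2)
acc = acc + 19 * scale
if num < num:
    scale = i[i]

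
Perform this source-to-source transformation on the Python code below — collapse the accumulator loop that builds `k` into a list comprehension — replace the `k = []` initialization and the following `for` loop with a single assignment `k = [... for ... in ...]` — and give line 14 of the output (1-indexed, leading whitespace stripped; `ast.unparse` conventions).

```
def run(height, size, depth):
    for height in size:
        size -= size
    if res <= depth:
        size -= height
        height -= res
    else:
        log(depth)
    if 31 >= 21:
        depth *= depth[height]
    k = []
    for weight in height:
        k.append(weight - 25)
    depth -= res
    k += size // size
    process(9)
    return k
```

Transformed code:
def run(height, size, depth):
    for height in size:
        size -= size
    if res <= depth:
        size -= height
        height -= res
    else:
        log(depth)
    if 31 >= 21:
        depth *= depth[height]
    k = [weight - 25 for weight in height]
    depth -= res
    k += size // size
    process(9)
    return k

process(9)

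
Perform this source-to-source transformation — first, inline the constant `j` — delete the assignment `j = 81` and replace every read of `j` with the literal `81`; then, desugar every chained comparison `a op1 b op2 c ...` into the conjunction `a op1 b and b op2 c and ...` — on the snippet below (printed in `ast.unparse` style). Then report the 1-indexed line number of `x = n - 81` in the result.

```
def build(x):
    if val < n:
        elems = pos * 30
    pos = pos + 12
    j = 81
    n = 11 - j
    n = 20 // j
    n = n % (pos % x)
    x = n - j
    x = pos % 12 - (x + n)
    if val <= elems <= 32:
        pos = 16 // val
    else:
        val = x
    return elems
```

Transformed code:
def build(x):
    if val < n:
        elems = pos * 30
    pos = pos + 12
    n = 11 - 81
    n = 20 // 81
    n = n % (pos % x)
    x = n - 81
    x = pos % 12 - (x + n)
    if val <= elems and elems <= 32:
        pos = 16 // val
    else:
        val = x
    return elems

8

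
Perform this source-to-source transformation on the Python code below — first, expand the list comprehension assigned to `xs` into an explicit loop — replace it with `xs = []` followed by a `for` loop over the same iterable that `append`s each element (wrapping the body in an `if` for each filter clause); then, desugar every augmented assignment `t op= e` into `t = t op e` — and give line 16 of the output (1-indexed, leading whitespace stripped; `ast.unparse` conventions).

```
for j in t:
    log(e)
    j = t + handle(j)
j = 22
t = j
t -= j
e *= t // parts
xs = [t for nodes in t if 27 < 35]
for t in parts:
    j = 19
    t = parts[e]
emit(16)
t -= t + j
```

t = t - (t + j)

Transformed code:
for j in t:
    log(e)
    j = t + handle(j)
j = 22
t = j
t = t - j
e = e * (t // parts)
xs = []
for nodes in t:
    if 27 < 35:
        xs.append(t)
for t in parts:
    j = 19
    t = parts[e]
emit(16)
t = t - (t + j)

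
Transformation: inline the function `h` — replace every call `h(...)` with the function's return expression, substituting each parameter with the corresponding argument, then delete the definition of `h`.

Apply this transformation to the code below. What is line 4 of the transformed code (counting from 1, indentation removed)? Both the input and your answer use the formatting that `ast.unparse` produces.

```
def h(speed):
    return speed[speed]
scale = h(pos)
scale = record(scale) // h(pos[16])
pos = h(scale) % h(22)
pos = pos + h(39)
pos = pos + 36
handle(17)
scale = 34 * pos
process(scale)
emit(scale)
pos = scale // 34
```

pos = pos + 39[39]

Transformed code:
scale = pos[pos]
scale = record(scale) // pos[16][pos[16]]
pos = scale[scale] % 22[22]
pos = pos + 39[39]
pos = pos + 36
handle(17)
scale = 34 * pos
process(scale)
emit(scale)
pos = scale // 34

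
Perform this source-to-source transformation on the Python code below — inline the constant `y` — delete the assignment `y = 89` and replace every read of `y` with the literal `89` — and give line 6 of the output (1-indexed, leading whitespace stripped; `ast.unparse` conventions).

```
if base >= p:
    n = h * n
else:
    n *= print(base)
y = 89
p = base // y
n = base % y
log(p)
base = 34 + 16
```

n = base % 89

Transformed code:
if base >= p:
    n = h * n
else:
    n *= print(base)
p = base // 89
n = base % 89
log(p)
base = 34 + 16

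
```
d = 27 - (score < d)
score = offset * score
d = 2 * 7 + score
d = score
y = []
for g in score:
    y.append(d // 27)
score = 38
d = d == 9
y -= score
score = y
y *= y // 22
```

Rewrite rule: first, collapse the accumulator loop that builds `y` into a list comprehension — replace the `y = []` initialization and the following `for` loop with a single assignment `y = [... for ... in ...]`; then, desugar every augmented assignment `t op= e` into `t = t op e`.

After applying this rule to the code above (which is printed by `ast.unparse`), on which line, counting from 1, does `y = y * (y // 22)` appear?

Transformed code:
d = 27 - (score < d)
score = offset * score
d = 2 * 7 + score
d = score
y = [d // 27 for g in score]
score = 38
d = d == 9
y = y - score
score = y
y = y * (y // 22)

10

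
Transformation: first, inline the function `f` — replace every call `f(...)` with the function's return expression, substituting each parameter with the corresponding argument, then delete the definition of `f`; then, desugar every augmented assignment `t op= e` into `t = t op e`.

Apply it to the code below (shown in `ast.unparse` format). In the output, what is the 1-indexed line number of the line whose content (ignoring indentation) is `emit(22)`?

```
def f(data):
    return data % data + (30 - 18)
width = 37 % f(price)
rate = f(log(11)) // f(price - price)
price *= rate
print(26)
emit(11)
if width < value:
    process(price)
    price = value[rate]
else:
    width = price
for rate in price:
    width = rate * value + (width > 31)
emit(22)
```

Transformed code:
width = 37 % (price % price + (30 - 18))
rate = (log(11) % log(11) + (30 - 18)) // ((price - price) % (price - price) + (30 - 18))
price = price * rate
print(26)
emit(11)
if width < value:
    process(price)
    price = value[rate]
else:
    width = price
for rate in price:
    width = rate * value + (width > 31)
emit(22)

13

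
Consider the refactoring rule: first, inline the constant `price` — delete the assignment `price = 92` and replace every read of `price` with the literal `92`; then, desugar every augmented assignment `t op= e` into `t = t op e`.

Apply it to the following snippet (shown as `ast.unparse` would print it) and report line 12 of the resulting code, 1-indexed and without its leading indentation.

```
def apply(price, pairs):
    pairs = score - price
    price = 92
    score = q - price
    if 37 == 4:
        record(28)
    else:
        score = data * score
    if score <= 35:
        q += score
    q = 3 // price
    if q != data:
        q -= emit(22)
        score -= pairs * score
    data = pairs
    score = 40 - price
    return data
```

Transformed code:
def apply(price, pairs):
    pairs = score - 92
    score = q - 92
    if 37 == 4:
        record(28)
    else:
        score = data * score
    if score <= 35:
        q = q + score
    q = 3 // 92
    if q != data:
        q = q - emit(22)
        score = score - pairs * score
    data = pairs
    score = 40 - 92
    return data

q = q - emit(22)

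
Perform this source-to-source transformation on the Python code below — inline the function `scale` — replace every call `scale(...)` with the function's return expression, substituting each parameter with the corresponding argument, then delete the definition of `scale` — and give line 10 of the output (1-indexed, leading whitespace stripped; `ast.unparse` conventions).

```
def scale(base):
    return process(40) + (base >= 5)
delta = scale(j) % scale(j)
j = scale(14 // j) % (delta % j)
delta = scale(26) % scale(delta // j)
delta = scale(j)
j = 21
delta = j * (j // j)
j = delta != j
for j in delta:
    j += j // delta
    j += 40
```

j += 40

Transformed code:
delta = (process(40) + (j >= 5)) % (process(40) + (j >= 5))
j = (process(40) + (14 // j >= 5)) % (delta % j)
delta = (process(40) + (26 >= 5)) % (process(40) + (delta // j >= 5))
delta = process(40) + (j >= 5)
j = 21
delta = j * (j // j)
j = delta != j
for j in delta:
    j += j // delta
    j += 40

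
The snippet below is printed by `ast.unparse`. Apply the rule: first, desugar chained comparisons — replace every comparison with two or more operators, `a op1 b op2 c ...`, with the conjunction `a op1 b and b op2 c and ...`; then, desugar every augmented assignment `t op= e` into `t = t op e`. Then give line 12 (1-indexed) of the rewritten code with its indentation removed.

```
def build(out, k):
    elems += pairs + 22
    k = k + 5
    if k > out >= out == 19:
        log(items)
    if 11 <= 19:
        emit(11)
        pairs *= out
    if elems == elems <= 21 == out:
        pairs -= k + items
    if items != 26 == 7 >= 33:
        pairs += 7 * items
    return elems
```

pairs = pairs + 7 * items

Transformed code:
def build(out, k):
    elems = elems + (pairs + 22)
    k = k + 5
    if k > out and out >= out and (out == 19):
        log(items)
    if 11 <= 19:
        emit(11)
        pairs = pairs * out
    if elems == elems and elems <= 21 and (21 == out):
        pairs = pairs - (k + items)
    if items != 26 and 26 == 7 and (7 >= 33):
        pairs = pairs + 7 * items
    return elems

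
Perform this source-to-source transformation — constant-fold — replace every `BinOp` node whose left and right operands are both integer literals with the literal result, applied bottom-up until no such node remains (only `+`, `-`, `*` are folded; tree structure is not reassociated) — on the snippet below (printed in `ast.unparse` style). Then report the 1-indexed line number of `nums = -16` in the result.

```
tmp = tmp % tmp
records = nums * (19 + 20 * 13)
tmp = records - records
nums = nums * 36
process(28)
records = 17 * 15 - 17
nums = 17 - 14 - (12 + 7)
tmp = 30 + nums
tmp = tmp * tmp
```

7

Transformed code:
tmp = tmp % tmp
records = nums * 279
tmp = records - records
nums = nums * 36
process(28)
records = 238
nums = -16
tmp = 30 + nums
tmp = tmp * tmp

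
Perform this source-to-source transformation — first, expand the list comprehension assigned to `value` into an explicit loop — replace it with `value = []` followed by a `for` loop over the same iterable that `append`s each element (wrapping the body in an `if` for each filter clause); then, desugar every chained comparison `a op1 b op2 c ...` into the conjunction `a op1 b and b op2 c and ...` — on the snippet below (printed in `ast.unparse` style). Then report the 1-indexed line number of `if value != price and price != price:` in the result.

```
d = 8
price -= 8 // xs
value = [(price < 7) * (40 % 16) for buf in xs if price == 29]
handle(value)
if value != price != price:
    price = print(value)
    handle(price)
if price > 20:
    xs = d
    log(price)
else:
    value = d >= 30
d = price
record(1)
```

8

Transformed code:
d = 8
price -= 8 // xs
value = []
for buf in xs:
    if price == 29:
        value.append((price < 7) * (40 % 16))
handle(value)
if value != price and price != price:
    price = print(value)
    handle(price)
if price > 20:
    xs = d
    log(price)
else:
    value = d >= 30
d = price
record(1)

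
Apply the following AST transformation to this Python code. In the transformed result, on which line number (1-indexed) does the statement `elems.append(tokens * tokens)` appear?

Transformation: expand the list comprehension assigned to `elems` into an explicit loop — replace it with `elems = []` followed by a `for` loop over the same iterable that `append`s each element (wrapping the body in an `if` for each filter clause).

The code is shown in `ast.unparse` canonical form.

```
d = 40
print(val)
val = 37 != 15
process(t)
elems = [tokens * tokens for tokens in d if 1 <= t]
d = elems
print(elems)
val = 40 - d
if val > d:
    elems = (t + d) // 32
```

Transformed code:
d = 40
print(val)
val = 37 != 15
process(t)
elems = []
for tokens in d:
    if 1 <= t:
        elems.append(tokens * tokens)
d = elems
print(elems)
val = 40 - d
if val > d:
    elems = (t + d) // 32

8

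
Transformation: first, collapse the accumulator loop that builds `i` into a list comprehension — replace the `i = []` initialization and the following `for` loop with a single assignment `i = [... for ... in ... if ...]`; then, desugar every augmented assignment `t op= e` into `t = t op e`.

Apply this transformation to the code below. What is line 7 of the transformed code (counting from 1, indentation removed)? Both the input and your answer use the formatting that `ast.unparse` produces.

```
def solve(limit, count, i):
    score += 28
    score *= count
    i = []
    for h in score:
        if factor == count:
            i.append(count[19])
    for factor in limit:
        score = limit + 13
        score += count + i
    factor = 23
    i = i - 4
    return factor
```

score = score + (count + i)

Transformed code:
def solve(limit, count, i):
    score = score + 28
    score = score * count
    i = [count[19] for h in score if factor == count]
    for factor in limit:
        score = limit + 13
        score = score + (count + i)
    factor = 23
    i = i - 4
    return factor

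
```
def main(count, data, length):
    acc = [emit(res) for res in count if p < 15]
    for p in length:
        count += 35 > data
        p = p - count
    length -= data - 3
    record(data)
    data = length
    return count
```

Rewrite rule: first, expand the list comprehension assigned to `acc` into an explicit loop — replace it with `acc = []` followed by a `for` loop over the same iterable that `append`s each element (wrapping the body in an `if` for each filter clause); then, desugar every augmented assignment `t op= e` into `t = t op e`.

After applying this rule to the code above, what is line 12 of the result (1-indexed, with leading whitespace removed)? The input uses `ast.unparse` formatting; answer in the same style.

Transformed code:
def main(count, data, length):
    acc = []
    for res in count:
        if p < 15:
            acc.append(emit(res))
    for p in length:
        count = count + (35 > data)
        p = p - count
    length = length - (data - 3)
    record(data)
    data = length
    return count

return count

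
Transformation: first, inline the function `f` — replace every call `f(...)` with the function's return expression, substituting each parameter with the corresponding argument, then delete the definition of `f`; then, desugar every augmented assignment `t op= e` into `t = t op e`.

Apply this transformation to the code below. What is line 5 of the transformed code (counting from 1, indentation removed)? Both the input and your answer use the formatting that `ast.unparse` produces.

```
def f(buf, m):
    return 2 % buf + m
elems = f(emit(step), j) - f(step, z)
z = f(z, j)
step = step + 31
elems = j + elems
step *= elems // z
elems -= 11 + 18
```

Transformed code:
elems = 2 % emit(step) + j - (2 % step + z)
z = 2 % z + j
step = step + 31
elems = j + elems
step = step * (elems // z)
elems = elems - (11 + 18)

step = step * (elems // z)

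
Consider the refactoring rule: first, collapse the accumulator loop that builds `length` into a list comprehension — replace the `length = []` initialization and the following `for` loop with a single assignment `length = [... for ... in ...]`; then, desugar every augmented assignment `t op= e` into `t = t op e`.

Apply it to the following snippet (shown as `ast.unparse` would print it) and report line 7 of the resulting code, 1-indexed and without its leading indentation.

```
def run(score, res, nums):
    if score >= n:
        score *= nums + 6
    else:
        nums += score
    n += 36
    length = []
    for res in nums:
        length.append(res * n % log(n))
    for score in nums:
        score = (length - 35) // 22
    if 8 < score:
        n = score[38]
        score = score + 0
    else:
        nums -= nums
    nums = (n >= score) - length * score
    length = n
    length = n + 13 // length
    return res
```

Transformed code:
def run(score, res, nums):
    if score >= n:
        score = score * (nums + 6)
    else:
        nums = nums + score
    n = n + 36
    length = [res * n % log(n) for res in nums]
    for score in nums:
        score = (length - 35) // 22
    if 8 < score:
        n = score[38]
        score = score + 0
    else:
        nums = nums - nums
    nums = (n >= score) - length * score
    length = n
    length = n + 13 // length
    return res

length = [res * n % log(n) for res in nums]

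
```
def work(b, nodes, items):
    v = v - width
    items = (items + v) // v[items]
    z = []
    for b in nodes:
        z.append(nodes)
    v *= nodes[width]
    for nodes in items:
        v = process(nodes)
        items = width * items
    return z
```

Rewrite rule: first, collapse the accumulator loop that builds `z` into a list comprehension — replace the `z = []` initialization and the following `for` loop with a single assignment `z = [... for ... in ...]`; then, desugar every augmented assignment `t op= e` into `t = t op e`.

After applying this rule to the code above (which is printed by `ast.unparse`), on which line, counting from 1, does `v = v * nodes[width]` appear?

5

Transformed code:
def work(b, nodes, items):
    v = v - width
    items = (items + v) // v[items]
    z = [nodes for b in nodes]
    v = v * nodes[width]
    for nodes in items:
        v = process(nodes)
        items = width * items
    return z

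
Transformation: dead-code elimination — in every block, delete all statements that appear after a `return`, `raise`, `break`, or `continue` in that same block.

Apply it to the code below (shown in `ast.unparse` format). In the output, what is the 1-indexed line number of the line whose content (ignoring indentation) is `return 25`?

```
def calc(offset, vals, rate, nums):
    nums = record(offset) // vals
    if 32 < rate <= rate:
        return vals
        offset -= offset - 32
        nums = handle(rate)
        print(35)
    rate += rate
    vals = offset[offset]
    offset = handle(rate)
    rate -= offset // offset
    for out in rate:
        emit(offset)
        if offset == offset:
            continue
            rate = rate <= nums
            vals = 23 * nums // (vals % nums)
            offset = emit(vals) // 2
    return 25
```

13

Transformed code:
def calc(offset, vals, rate, nums):
    nums = record(offset) // vals
    if 32 < rate <= rate:
        return vals
    rate += rate
    vals = offset[offset]
    offset = handle(rate)
    rate -= offset // offset
    for out in rate:
        emit(offset)
        if offset == offset:
            continue
    return 25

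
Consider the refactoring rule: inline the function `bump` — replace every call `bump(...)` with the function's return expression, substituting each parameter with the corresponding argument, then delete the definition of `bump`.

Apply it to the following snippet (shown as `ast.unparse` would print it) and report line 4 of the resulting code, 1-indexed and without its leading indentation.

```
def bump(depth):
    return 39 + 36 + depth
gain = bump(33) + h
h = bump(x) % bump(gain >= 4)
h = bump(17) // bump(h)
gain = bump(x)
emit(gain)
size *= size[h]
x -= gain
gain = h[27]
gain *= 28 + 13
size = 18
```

Transformed code:
gain = 39 + 36 + 33 + h
h = (39 + 36 + x) % (39 + 36 + (gain >= 4))
h = (39 + 36 + 17) // (39 + 36 + h)
gain = 39 + 36 + x
emit(gain)
size *= size[h]
x -= gain
gain = h[27]
gain *= 28 + 13
size = 18

gain = 39 + 36 + x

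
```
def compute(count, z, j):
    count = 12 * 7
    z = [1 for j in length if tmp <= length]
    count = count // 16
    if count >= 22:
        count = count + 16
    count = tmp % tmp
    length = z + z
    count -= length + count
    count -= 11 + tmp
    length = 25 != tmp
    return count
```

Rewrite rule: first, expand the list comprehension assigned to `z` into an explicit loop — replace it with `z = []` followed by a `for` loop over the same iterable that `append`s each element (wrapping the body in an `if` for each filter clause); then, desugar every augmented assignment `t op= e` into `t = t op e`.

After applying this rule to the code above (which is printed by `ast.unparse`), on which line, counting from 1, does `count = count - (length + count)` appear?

12

Transformed code:
def compute(count, z, j):
    count = 12 * 7
    z = []
    for j in length:
        if tmp <= length:
            z.append(1)
    count = count // 16
    if count >= 22:
        count = count + 16
    count = tmp % tmp
    length = z + z
    count = count - (length + count)
    count = count - (11 + tmp)
    length = 25 != tmp
    return count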